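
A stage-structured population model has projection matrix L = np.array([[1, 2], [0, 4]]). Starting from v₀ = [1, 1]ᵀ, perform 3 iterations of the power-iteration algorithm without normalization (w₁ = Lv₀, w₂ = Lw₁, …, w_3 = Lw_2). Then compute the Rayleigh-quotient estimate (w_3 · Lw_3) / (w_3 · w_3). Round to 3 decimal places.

w1 = Lv₀ = (1·1 + 2·1; 0·1 + 4·1) = (3, 4)
w2 = Lw1 = (1·3 + 2·4; 0·3 + 4·4) = (11, 16)
w3 = Lw2 = (43, 64)
Lw3 = (171, 256)
w3·Lw3 = 43·171 + 64·256 = 23737; w3·w3 = 43·43 + 64·64 = 5945
λ ≈ 23737/5945 = 3.993

3.993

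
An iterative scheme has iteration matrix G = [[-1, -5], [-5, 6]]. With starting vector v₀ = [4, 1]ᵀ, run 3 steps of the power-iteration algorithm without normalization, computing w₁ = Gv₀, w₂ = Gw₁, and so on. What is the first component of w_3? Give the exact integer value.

w1 = Gv₀ = ((-1)·4 + (-5)·1; (-5)·4 + 6·1) = (-9, -14)
w2 = Gw1 = ((-1)·(-9) + (-5)·(-14); (-5)·(-9) + 6·(-14)) = (79, -39)
w3 = Gw2 = (116, -629)
The requested component of w3 is 116.

116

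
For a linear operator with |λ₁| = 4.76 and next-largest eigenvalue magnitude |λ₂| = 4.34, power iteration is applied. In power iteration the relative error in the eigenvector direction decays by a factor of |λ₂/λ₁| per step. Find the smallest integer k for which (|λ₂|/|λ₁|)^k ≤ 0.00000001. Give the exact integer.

200

|λ₂/λ₁| = 4.34/4.76 = 0.91176
Need k ≥ ln(0.00000001) / ln(0.91176) = -18.4207 / -0.0924 ≈ 199.416
Smallest integer k satisfying the bound: 200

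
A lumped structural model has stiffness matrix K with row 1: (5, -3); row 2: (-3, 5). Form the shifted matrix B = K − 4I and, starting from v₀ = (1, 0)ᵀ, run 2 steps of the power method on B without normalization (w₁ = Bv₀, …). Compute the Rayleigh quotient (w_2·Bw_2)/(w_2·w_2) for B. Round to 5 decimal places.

3.64706

B = K − 4I has rows (1, -3); (-3, 1)
w1 = Bv₀ = (1, -3)
w2 = Bw1 = (10, -6)
Bw2 = (28, -36)
w2·Bw2 = 496; w2·w2 = 136; μ ≈ 496/136 = 3.64706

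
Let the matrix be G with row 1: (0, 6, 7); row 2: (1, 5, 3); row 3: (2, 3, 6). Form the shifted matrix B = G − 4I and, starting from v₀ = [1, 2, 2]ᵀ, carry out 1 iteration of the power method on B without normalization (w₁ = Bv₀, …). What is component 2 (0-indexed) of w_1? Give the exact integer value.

B = G − 4I has rows (-4, 6, 7); (1, 1, 3); (2, 3, 2)
w1 = Bv₀ = ((-4)·1 + 6·2 + 7·2; 1·1 + 1·2 + 3·2; 2·1 + 3·2 + 2·2) = (22, 9, 12)
Requested component of w1: 12

12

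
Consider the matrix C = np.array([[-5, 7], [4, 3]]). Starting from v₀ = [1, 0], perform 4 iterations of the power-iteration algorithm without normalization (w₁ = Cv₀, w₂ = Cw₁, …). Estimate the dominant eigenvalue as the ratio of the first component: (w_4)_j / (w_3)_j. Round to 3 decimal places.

-9.100

w1 = Cv₀ = ((-5)·1 + 7·0; 4·1 + 3·0) = (-5, 4)
w2 = Cw1 = ((-5)·(-5) + 7·4; 4·(-5) + 3·4) = (53, -8)
w3 = Cw2 = (-321, 188)
w4 = Cw3 = (2921, -720)
Ratio at component: 2921 / -321 = -9.100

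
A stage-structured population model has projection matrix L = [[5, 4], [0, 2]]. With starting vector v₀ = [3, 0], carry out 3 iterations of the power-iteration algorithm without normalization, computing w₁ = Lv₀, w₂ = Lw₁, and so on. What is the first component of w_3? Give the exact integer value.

375

w1 = Lv₀ = (15, 0)
w2 = Lw1 = (75, 0)
w3 = Lw2 = (375, 0)
The requested component of w3 is 375.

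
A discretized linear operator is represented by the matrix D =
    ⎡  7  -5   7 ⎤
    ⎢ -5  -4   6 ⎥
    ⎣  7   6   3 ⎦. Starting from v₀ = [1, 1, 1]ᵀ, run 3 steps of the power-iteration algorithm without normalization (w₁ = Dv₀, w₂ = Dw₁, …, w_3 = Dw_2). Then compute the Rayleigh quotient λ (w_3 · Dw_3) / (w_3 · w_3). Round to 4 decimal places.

λ ≈ 9.9927

w1 = Dv₀ = (9, -3, 16)
w2 = Dw1 = (190, 63, 93)
w3 = Dw2 = (1666, -644, 1987)
Dw3 = (28791, 6168, 13759)
w3·Dw3 = 1666·28791 + (-644)·6168 + 1987·13759 = 71332747; w3·w3 = 1666·1666 + (-644)·(-644) + 1987·1987 = 7138461
λ ≈ 71332747/7138461 = 9.9927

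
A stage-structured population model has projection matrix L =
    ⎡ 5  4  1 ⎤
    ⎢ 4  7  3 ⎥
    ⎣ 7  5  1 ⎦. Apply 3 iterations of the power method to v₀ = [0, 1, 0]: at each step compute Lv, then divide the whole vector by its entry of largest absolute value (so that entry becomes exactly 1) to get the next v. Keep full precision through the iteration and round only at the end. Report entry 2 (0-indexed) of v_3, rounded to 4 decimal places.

0.8596

Lv0 = (4.00000, 7.00000, 5.00000); divide by 7.00000 → v1 = (0.57143, 1.00000, 0.71429)
Lv1 = (7.57143, 11.42857, 9.71429); divide by 11.42857 → v2 = (0.66250, 1.00000, 0.85000)
Lv2 = (8.16250, 12.20000, 10.48750); divide by 12.20000 → v3 = (0.66906, 1.00000, 0.85963)
Requested entry of v3: 839/976 = 0.8596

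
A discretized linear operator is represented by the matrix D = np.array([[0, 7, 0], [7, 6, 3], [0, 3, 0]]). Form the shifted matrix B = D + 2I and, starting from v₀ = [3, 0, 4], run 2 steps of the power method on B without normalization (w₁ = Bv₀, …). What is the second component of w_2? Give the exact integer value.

330

B = D + 2I has rows (2, 7, 0); (7, 8, 3); (0, 3, 2)
w1 = Bv₀ = (6, 33, 8)
w2 = Bw1 = (243, 330, 115)
Requested component of w2: 330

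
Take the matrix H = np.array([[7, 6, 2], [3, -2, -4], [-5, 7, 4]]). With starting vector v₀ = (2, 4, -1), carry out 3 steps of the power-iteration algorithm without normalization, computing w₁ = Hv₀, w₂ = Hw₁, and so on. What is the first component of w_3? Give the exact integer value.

2112

w1 = Hv₀ = (7·2 + 6·4 + 2·(-1); 3·2 + (-2)·4 + (-4)·(-1); (-5)·2 + 7·4 + 4·(-1)) = (36, 2, 14)
w2 = Hw1 = (7·36 + 6·2 + 2·14; 3·36 + (-2)·2 + (-4)·14; (-5)·36 + 7·2 + 4·14) = (292, 48, -110)
w3 = Hw2 = (2112, 1220, -1564)
The requested component of w3 is 2112.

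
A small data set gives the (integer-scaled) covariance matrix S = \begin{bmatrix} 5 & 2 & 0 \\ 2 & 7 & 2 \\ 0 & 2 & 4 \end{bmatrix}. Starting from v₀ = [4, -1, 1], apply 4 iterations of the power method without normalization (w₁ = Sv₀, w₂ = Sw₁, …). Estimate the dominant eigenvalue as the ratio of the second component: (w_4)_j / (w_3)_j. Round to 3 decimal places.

λ ≈ 9.411

w1 = Sv₀ = (5·4 + 2·(-1) + 0·1; 2·4 + 7·(-1) + 2·1; 0·4 + 2·(-1) + 4·1) = (18, 3, 2)
w2 = Sw1 = (5·18 + 2·3 + 0·2; 2·18 + 7·3 + 2·2; 0·18 + 2·3 + 4·2) = (96, 61, 14)
w3 = Sw2 = (602, 647, 178)
w4 = Sw3 = (4304, 6089, 2006)
Ratio at component: 6089 / 647 = 9.411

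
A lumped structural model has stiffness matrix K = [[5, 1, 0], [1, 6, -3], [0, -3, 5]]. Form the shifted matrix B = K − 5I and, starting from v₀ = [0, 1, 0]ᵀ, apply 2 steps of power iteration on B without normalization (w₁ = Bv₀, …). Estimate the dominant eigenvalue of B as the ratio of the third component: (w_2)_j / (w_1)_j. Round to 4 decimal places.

B = K − 5I has rows (0, 1, 0); (1, 1, -3); (0, -3, 0)
w1 = Bv₀ = (0·0 + 1·1 + 0·0; 1·0 + 1·1 + (-3)·0; 0·0 + (-3)·1 + 0·0) = (1, 1, -3)
w2 = Bw1 = (0·1 + 1·1 + 0·(-3); 1·1 + 1·1 + (-3)·(-3); 0·1 + (-3)·1 + 0·(-3)) = (1, 11, -3)
Ratio: -3/-3 = 1.0000

μ ≈ 1.0000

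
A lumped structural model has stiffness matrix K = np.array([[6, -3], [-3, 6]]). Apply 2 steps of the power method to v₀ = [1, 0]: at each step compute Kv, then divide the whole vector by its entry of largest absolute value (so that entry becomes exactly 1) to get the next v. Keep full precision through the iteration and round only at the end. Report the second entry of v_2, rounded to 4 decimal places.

Kv0 = (6.00000, -3.00000); divide by 6.00000 → v1 = (1.00000, -0.50000)
Kv1 = (7.50000, -6.00000); divide by 7.50000 → v2 = (1.00000, -0.80000)
Requested entry of v2: -36/45 = -0.8000

-0.8000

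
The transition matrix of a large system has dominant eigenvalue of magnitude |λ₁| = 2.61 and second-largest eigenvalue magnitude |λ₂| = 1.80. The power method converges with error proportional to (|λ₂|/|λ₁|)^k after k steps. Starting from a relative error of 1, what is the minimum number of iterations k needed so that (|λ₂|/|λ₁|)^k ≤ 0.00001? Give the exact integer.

|λ₂/λ₁| = 1.80/2.61 = 0.68966
Need k ≥ ln(0.00001) / ln(0.68966) = -11.5129 / -0.3716 ≈ 30.985
Smallest integer k satisfying the bound: 31

31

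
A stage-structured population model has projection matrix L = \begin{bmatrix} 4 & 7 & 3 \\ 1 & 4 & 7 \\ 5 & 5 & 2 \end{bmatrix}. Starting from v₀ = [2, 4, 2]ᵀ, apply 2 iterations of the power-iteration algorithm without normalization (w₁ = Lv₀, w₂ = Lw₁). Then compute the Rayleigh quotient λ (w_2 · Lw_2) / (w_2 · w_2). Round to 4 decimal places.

λ ≈ 12.4738

w1 = Lv₀ = (42, 32, 34)
w2 = Lw1 = (494, 408, 438)
Lw2 = (6146, 5192, 5386)
w2·Lw2 = 494·6146 + 408·5192 + 438·5386 = 7513528; w2·w2 = 494·494 + 408·408 + 438·438 = 602344
λ ≈ 7513528/602344 = 12.4738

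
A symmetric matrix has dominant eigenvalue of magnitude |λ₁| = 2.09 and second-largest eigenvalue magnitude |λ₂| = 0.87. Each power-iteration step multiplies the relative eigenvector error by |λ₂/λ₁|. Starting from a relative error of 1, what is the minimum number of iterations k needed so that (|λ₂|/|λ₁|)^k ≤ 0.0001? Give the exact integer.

11

|λ₂/λ₁| = 0.87/2.09 = 0.41627
Need k ≥ ln(0.0001) / ln(0.41627) = -9.2103 / -0.8764 ≈ 10.509
Smallest integer k satisfying the bound: 11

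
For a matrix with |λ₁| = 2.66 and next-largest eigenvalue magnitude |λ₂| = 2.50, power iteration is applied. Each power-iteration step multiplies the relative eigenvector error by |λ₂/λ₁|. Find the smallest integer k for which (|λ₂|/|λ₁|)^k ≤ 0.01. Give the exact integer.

|λ₂/λ₁| = 2.50/2.66 = 0.93985
Need k ≥ ln(0.01) / ln(0.93985) = -4.6052 / -0.0620 ≈ 74.235
Smallest integer k satisfying the bound: 75

75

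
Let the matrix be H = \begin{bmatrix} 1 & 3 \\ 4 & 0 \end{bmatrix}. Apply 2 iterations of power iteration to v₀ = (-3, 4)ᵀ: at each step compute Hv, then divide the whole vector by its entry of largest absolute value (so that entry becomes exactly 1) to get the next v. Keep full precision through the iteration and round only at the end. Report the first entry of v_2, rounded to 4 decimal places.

Hv0 = (9.00000, -12.00000); divide by -12.00000 → v1 = (-0.75000, 1.00000)
Hv1 = (2.25000, -3.00000); divide by -3.00000 → v2 = (-0.75000, 1.00000)
Requested entry of v2: -27/36 = -0.7500

-0.7500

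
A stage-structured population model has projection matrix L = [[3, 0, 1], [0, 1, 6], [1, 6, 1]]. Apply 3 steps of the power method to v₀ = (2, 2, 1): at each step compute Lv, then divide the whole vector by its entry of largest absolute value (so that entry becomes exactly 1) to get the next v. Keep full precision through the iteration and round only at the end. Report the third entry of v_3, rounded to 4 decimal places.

1.0000

Lv0 = (7.00000, 8.00000, 15.00000); divide by 15.00000 → v1 = (0.46667, 0.53333, 1.00000)
Lv1 = (2.40000, 6.53333, 4.66667); divide by 6.53333 → v2 = (0.36735, 1.00000, 0.71429)
Lv2 = (1.81633, 5.28571, 7.08163); divide by 7.08163 → v3 = (0.25648, 0.74640, 1.00000)
Requested entry of v3: 694/694 = 1.0000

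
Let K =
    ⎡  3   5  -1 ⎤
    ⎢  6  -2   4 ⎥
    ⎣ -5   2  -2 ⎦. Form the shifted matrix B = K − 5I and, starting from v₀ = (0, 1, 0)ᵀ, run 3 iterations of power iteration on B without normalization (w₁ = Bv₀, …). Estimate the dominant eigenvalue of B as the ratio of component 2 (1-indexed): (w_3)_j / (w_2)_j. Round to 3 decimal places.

B = K − 5I has rows (-2, 5, -1); (6, -7, 4); (-5, 2, -7)
w1 = Bv₀ = ((-2)·0 + 5·1 + (-1)·0; 6·0 + (-7)·1 + 4·0; (-5)·0 + 2·1 + (-7)·0) = (5, -7, 2)
w2 = Bw1 = ((-2)·5 + 5·(-7) + (-1)·2; 6·5 + (-7)·(-7) + 4·2; (-5)·5 + 2·(-7) + (-7)·2) = (-47, 87, -53)
w3 = Bw2 = (582, -1103, 780)
Ratio: -1103/87 = -12.678

μ ≈ -12.678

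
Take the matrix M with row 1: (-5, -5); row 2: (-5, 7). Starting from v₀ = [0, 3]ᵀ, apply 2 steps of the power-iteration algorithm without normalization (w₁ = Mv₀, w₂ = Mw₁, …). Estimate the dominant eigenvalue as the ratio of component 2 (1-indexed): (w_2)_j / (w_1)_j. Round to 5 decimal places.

w1 = Mv₀ = ((-5)·0 + (-5)·3; (-5)·0 + 7·3) = (-15, 21)
w2 = Mw1 = ((-5)·(-15) + (-5)·21; (-5)·(-15) + 7·21) = (-30, 222)
Ratio at component: 222 / 21 = 10.57143

λ ≈ 10.57143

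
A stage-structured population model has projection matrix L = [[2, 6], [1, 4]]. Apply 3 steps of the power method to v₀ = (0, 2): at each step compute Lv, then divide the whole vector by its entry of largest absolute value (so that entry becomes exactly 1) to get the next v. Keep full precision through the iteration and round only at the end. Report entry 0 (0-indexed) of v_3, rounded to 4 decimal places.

1.0000

Lv0 = (12.00000, 8.00000); divide by 12.00000 → v1 = (1.00000, 0.66667)
Lv1 = (6.00000, 3.66667); divide by 6.00000 → v2 = (1.00000, 0.61111)
Lv2 = (5.66667, 3.44444); divide by 5.66667 → v3 = (1.00000, 0.60784)
Requested entry of v3: 408/408 = 1.0000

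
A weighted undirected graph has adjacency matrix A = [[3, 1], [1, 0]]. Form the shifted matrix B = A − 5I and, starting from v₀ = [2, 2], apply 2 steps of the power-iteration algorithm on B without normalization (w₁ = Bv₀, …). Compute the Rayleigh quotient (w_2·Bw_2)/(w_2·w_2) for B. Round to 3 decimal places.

μ ≈ -5.175

B = A − 5I has rows (-2, 1); (1, -5)
w1 = Bv₀ = ((-2)·2 + 1·2; 1·2 + (-5)·2) = (-2, -8)
w2 = Bw1 = ((-2)·(-2) + 1·(-8); 1·(-2) + (-5)·(-8)) = (-4, 38)
Bw2 = (46, -194)
w2·Bw2 = -7556; w2·w2 = 1460; μ ≈ -7556/1460 = -5.175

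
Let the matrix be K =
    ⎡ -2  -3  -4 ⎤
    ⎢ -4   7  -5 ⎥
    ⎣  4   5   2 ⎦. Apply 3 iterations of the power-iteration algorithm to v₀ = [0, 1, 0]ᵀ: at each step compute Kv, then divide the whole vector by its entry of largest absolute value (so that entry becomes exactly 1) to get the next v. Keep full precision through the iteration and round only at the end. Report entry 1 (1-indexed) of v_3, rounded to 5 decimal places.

-0.74890

Kv0 = (-3.000000, 7.000000, 5.000000); divide by 7.000000 → v1 = (-0.428571, 1.000000, 0.714286)
Kv1 = (-5.000000, 5.142857, 4.714286); divide by 5.142857 → v2 = (-0.972222, 1.000000, 0.916667)
Kv2 = (-4.722222, 6.305556, 2.944444); divide by 6.305556 → v3 = (-0.748899, 1.000000, 0.466960)
Requested entry of v3: -170/227 = -0.74890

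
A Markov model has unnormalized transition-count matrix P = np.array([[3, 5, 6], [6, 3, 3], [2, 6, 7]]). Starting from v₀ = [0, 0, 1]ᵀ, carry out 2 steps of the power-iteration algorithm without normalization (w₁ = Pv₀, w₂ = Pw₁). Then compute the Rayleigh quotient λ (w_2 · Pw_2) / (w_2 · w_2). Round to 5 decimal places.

13.71015

w1 = Pv₀ = (3·0 + 5·0 + 6·1; 6·0 + 3·0 + 3·1; 2·0 + 6·0 + 7·1) = (6, 3, 7)
w2 = Pw1 = (3·6 + 5·3 + 6·7; 6·6 + 3·3 + 3·7; 2·6 + 6·3 + 7·7) = (75, 66, 79)
Pw2 = (1029, 885, 1099)
w2·Pw2 = 75·1029 + 66·885 + 79·1099 = 222406; w2·w2 = 75·75 + 66·66 + 79·79 = 16222
λ ≈ 222406/16222 = 13.71015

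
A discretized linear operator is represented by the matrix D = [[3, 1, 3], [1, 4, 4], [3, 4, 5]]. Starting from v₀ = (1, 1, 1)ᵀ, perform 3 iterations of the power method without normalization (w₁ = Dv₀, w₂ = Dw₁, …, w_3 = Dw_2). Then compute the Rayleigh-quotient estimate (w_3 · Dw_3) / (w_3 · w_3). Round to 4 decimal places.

λ ≈ 9.8066

w1 = Dv₀ = (3·1 + 1·1 + 3·1; 1·1 + 4·1 + 4·1; 3·1 + 4·1 + 5·1) = (7, 9, 12)
w2 = Dw1 = (3·7 + 1·9 + 3·12; 1·7 + 4·9 + 4·12; 3·7 + 4·9 + 5·12) = (66, 91, 117)
w3 = Dw2 = (640, 898, 1147)
Dw3 = (6259, 8820, 11247)
w3·Dw3 = 640·6259 + 898·8820 + 1147·11247 = 24826429; w3·w3 = 640·640 + 898·898 + 1147·1147 = 2531613
λ ≈ 24826429/2531613 = 9.8066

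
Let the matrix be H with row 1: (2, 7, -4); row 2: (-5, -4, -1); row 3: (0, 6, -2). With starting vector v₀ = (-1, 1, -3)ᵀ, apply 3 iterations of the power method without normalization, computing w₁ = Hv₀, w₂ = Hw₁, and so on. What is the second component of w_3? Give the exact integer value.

w1 = Hv₀ = (2·(-1) + 7·1 + (-4)·(-3); (-5)·(-1) + (-4)·1 + (-1)·(-3); 0·(-1) + 6·1 + (-2)·(-3)) = (17, 4, 12)
w2 = Hw1 = (2·17 + 7·4 + (-4)·12; (-5)·17 + (-4)·4 + (-1)·12; 0·17 + 6·4 + (-2)·12) = (14, -113, 0)
w3 = Hw2 = (-763, 382, -678)
The requested component of w3 is 382.

382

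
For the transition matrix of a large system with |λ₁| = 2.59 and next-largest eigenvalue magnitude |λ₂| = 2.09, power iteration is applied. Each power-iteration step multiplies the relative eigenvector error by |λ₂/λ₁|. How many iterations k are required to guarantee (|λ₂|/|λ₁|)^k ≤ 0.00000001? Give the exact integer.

86

|λ₂/λ₁| = 2.09/2.59 = 0.80695
Need k ≥ ln(0.00000001) / ln(0.80695) = -18.4207 / -0.2145 ≈ 85.880
Smallest integer k satisfying the bound: 86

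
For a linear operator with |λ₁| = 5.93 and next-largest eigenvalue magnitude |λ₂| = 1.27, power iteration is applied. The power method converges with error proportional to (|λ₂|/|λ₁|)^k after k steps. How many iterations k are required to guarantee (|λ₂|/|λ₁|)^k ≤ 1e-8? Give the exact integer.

|λ₂/λ₁| = 1.27/5.93 = 0.21417
Need k ≥ ln(1e-8) / ln(0.21417) = -18.4207 / -1.5410 ≈ 11.954
Smallest integer k satisfying the bound: 12

12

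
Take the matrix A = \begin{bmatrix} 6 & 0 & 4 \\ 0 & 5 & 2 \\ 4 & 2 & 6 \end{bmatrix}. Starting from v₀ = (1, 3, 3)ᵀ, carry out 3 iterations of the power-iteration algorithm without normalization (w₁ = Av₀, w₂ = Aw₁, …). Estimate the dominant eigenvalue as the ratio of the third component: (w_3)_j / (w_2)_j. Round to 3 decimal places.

w1 = Av₀ = (6·1 + 0·3 + 4·3; 0·1 + 5·3 + 2·3; 4·1 + 2·3 + 6·3) = (18, 21, 28)
w2 = Aw1 = (6·18 + 0·21 + 4·28; 0·18 + 5·21 + 2·28; 4·18 + 2·21 + 6·28) = (220, 161, 282)
w3 = Aw2 = (2448, 1369, 2894)
Ratio at component: 2894 / 282 = 10.262

λ ≈ 10.262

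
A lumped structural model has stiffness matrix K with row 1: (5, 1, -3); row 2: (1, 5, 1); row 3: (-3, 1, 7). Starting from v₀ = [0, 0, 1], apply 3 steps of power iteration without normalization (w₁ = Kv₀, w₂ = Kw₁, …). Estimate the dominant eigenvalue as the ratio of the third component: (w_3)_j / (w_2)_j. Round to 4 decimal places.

w1 = Kv₀ = (-3, 1, 7)
w2 = Kw1 = (-35, 9, 59)
w3 = Kw2 = (-343, 69, 527)
Ratio at component: 527 / 59 = 8.9322

8.9322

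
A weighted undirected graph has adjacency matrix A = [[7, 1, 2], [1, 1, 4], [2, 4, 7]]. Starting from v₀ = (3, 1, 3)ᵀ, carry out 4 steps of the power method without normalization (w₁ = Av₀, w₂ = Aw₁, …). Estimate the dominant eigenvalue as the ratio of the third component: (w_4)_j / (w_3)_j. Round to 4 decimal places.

w1 = Av₀ = (28, 16, 31)
w2 = Aw1 = (274, 168, 337)
w3 = Aw2 = (2760, 1790, 3579)
w4 = Aw3 = (28268, 18866, 37733)
Ratio at component: 37733 / 3579 = 10.5429

λ ≈ 10.5429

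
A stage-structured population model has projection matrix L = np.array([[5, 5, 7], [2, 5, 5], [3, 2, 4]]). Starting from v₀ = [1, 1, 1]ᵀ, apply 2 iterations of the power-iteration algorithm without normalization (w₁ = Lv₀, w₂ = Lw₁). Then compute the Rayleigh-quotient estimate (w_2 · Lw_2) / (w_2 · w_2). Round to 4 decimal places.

λ ≈ 12.0615

w1 = Lv₀ = (5·1 + 5·1 + 7·1; 2·1 + 5·1 + 5·1; 3·1 + 2·1 + 4·1) = (17, 12, 9)
w2 = Lw1 = (5·17 + 5·12 + 7·9; 2·17 + 5·12 + 5·9; 3·17 + 2·12 + 4·9) = (208, 139, 111)
Lw2 = (2512, 1666, 1346)
w2·Lw2 = 208·2512 + 139·1666 + 111·1346 = 903476; w2·w2 = 208·208 + 139·139 + 111·111 = 74906
λ ≈ 903476/74906 = 12.0615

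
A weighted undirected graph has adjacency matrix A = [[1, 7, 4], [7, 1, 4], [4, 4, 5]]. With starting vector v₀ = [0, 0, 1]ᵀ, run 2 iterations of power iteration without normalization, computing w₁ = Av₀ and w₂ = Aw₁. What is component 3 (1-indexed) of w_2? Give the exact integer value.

57

w1 = Av₀ = (1·0 + 7·0 + 4·1; 7·0 + 1·0 + 4·1; 4·0 + 4·0 + 5·1) = (4, 4, 5)
w2 = Aw1 = (1·4 + 7·4 + 4·5; 7·4 + 1·4 + 4·5; 4·4 + 4·4 + 5·5) = (52, 52, 57)
The requested component of w2 is 57.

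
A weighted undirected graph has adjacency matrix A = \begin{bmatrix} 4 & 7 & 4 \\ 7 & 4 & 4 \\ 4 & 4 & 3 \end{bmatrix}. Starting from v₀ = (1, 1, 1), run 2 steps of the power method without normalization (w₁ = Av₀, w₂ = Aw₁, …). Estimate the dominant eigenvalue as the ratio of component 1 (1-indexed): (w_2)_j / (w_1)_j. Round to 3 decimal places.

λ ≈ 13.933

w1 = Av₀ = (4·1 + 7·1 + 4·1; 7·1 + 4·1 + 4·1; 4·1 + 4·1 + 3·1) = (15, 15, 11)
w2 = Aw1 = (4·15 + 7·15 + 4·11; 7·15 + 4·15 + 4·11; 4·15 + 4·15 + 3·11) = (209, 209, 153)
Ratio at component: 209 / 15 = 13.933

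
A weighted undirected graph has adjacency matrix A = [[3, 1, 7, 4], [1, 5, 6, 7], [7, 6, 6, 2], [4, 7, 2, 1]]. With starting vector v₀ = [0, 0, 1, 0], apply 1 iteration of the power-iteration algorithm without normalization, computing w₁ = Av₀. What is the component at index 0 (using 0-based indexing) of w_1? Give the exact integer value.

w1 = Av₀ = (3·0 + 1·0 + 7·1 + 4·0; 1·0 + 5·0 + 6·1 + 7·0; 7·0 + 6·0 + 6·1 + 2·0; 4·0 + 7·0 + 2·1 + 1·0) = (7, 6, 6, 2)
The requested component of w1 is 7.

7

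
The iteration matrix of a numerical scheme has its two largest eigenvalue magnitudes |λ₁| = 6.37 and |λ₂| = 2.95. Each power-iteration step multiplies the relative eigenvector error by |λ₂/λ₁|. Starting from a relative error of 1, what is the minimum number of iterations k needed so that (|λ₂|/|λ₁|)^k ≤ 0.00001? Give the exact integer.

15

|λ₂/λ₁| = 2.95/6.37 = 0.46311
Need k ≥ ln(0.00001) / ln(0.46311) = -11.5129 / -0.7698 ≈ 14.956
Smallest integer k satisfying the bound: 15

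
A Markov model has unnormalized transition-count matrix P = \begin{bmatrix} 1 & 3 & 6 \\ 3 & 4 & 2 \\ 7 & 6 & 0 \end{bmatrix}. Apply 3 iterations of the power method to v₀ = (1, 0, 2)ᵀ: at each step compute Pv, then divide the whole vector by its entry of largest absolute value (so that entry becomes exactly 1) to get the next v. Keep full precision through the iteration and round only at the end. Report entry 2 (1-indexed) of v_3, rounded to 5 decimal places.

Pv0 = (13.000000, 7.000000, 7.000000); divide by 13.000000 → v1 = (1.000000, 0.538462, 0.538462)
Pv1 = (5.846154, 6.230769, 10.230769); divide by 10.230769 → v2 = (0.571429, 0.609023, 1.000000)
Pv2 = (8.398496, 6.150376, 7.654135); divide by 8.398496 → v3 = (1.000000, 0.732319, 0.911370)
Requested entry of v3: 818/1117 = 0.73232

0.73232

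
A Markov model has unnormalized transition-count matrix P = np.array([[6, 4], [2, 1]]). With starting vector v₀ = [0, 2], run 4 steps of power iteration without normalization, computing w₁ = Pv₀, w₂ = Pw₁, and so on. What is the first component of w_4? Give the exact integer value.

w1 = Pv₀ = (6·0 + 4·2; 2·0 + 1·2) = (8, 2)
w2 = Pw1 = (6·8 + 4·2; 2·8 + 1·2) = (56, 18)
w3 = Pw2 = (408, 130)
w4 = Pw3 = (2968, 946)
The requested component of w4 is 2968.

2968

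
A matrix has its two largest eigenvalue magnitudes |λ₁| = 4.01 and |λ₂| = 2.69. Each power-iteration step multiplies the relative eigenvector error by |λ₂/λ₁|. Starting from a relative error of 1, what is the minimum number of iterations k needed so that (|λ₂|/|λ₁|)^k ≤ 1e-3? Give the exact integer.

|λ₂/λ₁| = 2.69/4.01 = 0.67082
Need k ≥ ln(1e-3) / ln(0.67082) = -6.9078 / -0.3993 ≈ 17.302
Smallest integer k satisfying the bound: 18

18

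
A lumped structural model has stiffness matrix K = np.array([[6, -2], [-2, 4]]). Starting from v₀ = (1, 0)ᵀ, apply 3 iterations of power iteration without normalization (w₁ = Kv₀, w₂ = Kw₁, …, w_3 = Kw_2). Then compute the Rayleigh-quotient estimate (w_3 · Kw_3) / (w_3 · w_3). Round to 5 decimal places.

λ ≈ 7.23077

w1 = Kv₀ = (6·1 + (-2)·0; (-2)·1 + 4·0) = (6, -2)
w2 = Kw1 = (6·6 + (-2)·(-2); (-2)·6 + 4·(-2)) = (40, -20)
w3 = Kw2 = (280, -160)
Kw3 = (2000, -1200)
w3·Kw3 = 280·2000 + (-160)·(-1200) = 752000; w3·w3 = 280·280 + (-160)·(-160) = 104000
λ ≈ 752000/104000 = 7.23077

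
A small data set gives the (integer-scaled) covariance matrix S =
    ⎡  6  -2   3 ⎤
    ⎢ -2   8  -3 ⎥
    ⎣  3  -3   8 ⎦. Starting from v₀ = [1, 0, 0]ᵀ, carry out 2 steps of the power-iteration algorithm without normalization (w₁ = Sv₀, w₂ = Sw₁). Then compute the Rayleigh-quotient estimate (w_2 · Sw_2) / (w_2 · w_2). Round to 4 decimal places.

12.4811

w1 = Sv₀ = (6·1 + (-2)·0 + 3·0; (-2)·1 + 8·0 + (-3)·0; 3·1 + (-3)·0 + 8·0) = (6, -2, 3)
w2 = Sw1 = (6·6 + (-2)·(-2) + 3·3; (-2)·6 + 8·(-2) + (-3)·3; 3·6 + (-3)·(-2) + 8·3) = (49, -37, 48)
Sw2 = (512, -538, 642)
w2·Sw2 = 49·512 + (-37)·(-538) + 48·642 = 75810; w2·w2 = 49·49 + (-37)·(-37) + 48·48 = 6074
λ ≈ 75810/6074 = 12.4811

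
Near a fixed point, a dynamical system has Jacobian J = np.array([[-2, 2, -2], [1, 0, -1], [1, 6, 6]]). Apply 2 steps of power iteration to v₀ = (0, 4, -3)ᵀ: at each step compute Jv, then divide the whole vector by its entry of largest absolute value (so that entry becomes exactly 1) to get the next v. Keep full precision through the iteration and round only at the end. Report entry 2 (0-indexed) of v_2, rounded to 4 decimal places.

1.0000

Jv0 = (14.00000, 3.00000, 6.00000); divide by 14.00000 → v1 = (1.00000, 0.21429, 0.42857)
Jv1 = (-2.42857, 0.57143, 4.85714); divide by 4.85714 → v2 = (-0.50000, 0.11765, 1.00000)
Requested entry of v2: 68/68 = 1.0000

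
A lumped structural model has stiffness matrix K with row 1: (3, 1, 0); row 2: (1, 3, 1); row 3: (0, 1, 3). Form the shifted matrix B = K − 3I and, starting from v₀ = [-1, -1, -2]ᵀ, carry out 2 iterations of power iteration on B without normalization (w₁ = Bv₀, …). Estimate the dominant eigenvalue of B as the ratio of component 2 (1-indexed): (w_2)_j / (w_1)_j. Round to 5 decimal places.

0.66667

B = K − 3I has rows (0, 1, 0); (1, 0, 1); (0, 1, 0)
w1 = Bv₀ = (0·(-1) + 1·(-1) + 0·(-2); 1·(-1) + 0·(-1) + 1·(-2); 0·(-1) + 1·(-1) + 0·(-2)) = (-1, -3, -1)
w2 = Bw1 = (0·(-1) + 1·(-3) + 0·(-1); 1·(-1) + 0·(-3) + 1·(-1); 0·(-1) + 1·(-3) + 0·(-1)) = (-3, -2, -3)
Ratio: -2/-3 = 0.66667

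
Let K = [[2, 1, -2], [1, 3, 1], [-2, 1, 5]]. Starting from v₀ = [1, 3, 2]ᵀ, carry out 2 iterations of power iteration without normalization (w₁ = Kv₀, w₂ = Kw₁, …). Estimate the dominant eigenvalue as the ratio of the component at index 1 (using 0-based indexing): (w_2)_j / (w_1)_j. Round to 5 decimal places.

w1 = Kv₀ = (2·1 + 1·3 + (-2)·2; 1·1 + 3·3 + 1·2; (-2)·1 + 1·3 + 5·2) = (1, 12, 11)
w2 = Kw1 = (2·1 + 1·12 + (-2)·11; 1·1 + 3·12 + 1·11; (-2)·1 + 1·12 + 5·11) = (-8, 48, 65)
Ratio at component: 48 / 12 = 4.00000

4.00000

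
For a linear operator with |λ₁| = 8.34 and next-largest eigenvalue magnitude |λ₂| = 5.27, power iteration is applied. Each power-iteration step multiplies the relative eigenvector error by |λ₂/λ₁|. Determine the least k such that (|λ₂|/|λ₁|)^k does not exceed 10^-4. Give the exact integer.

|λ₂/λ₁| = 5.27/8.34 = 0.63189
Need k ≥ ln(10^-4) / ln(0.63189) = -9.2103 / -0.4590 ≈ 20.065
Smallest integer k satisfying the bound: 21

21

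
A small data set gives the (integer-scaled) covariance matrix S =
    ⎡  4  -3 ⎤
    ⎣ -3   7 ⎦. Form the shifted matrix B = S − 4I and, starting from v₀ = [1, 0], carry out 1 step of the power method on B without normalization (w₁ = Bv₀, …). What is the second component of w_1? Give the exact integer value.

B = S − 4I has rows (0, -3); (-3, 3)
w1 = Bv₀ = (0·1 + (-3)·0; (-3)·1 + 3·0) = (0, -3)
Requested component of w1: -3

-3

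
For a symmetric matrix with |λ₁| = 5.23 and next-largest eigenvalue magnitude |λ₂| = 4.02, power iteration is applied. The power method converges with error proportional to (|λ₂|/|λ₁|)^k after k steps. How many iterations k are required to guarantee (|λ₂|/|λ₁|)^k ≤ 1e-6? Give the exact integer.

53

|λ₂/λ₁| = 4.02/5.23 = 0.76864
Need k ≥ ln(1e-6) / ln(0.76864) = -13.8155 / -0.2631 ≈ 52.505
Smallest integer k satisfying the bound: 53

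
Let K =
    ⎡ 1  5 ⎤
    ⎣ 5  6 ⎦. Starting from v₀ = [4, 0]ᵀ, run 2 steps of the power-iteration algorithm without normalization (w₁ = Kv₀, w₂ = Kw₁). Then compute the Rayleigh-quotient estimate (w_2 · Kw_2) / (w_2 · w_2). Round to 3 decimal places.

w1 = Kv₀ = (4, 20)
w2 = Kw1 = (104, 140)
Kw2 = (804, 1360)
w2·Kw2 = 104·804 + 140·1360 = 274016; w2·w2 = 104·104 + 140·140 = 30416
λ ≈ 274016/30416 = 9.009

λ ≈ 9.009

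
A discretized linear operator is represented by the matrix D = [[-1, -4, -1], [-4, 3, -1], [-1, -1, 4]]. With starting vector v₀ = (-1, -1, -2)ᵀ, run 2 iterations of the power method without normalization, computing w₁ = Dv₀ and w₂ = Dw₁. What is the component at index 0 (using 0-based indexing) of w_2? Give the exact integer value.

w1 = Dv₀ = (7, 3, -6)
w2 = Dw1 = (-13, -13, -34)
The requested component of w2 is -13.

-13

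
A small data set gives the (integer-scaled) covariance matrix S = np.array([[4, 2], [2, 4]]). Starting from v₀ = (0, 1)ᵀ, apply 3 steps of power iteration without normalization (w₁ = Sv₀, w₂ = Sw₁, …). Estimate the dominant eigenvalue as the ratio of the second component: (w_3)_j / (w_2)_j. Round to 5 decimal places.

w1 = Sv₀ = (4·0 + 2·1; 2·0 + 4·1) = (2, 4)
w2 = Sw1 = (4·2 + 2·4; 2·2 + 4·4) = (16, 20)
w3 = Sw2 = (104, 112)
Ratio at component: 112 / 20 = 5.60000

λ ≈ 5.60000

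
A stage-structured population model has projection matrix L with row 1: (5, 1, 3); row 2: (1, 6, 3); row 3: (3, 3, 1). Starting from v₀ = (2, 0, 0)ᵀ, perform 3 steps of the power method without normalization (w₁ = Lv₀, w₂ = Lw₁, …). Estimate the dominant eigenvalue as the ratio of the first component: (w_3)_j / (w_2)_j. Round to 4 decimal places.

w1 = Lv₀ = (5·2 + 1·0 + 3·0; 1·2 + 6·0 + 3·0; 3·2 + 3·0 + 1·0) = (10, 2, 6)
w2 = Lw1 = (5·10 + 1·2 + 3·6; 1·10 + 6·2 + 3·6; 3·10 + 3·2 + 1·6) = (70, 40, 42)
w3 = Lw2 = (516, 436, 372)
Ratio at component: 516 / 70 = 7.3714

7.3714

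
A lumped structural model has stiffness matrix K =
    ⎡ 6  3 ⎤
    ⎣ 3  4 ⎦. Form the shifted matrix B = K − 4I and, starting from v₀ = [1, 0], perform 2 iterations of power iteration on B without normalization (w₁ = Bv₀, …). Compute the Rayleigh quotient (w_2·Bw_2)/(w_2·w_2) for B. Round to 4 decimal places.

μ ≈ 3.9317

B = K − 4I has rows (2, 3); (3, 0)
w1 = Bv₀ = (2·1 + 3·0; 3·1 + 0·0) = (2, 3)
w2 = Bw1 = (2·2 + 3·3; 3·2 + 0·3) = (13, 6)
Bw2 = (44, 39)
w2·Bw2 = 806; w2·w2 = 205; μ ≈ 806/205 = 3.9317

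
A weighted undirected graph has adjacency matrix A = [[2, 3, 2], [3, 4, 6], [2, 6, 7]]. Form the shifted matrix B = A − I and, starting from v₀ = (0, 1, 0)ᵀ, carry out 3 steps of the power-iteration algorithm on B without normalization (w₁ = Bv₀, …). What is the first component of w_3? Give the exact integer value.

306

B = A − I has rows (1, 3, 2); (3, 3, 6); (2, 6, 6)
w1 = Bv₀ = (3, 3, 6)
w2 = Bw1 = (24, 54, 60)
w3 = Bw2 = (306, 594, 732)
Requested component of w3: 306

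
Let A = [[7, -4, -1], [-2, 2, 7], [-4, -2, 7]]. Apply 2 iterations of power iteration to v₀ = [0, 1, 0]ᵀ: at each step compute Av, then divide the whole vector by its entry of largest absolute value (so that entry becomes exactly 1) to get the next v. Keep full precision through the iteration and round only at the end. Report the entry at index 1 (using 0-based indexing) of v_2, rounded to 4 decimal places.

0.0588

Av0 = (-4.00000, 2.00000, -2.00000); divide by -4.00000 → v1 = (1.00000, -0.50000, 0.50000)
Av1 = (8.50000, 0.50000, 0.50000); divide by 8.50000 → v2 = (1.00000, 0.05882, 0.05882)
Requested entry of v2: -2/-34 = 0.0588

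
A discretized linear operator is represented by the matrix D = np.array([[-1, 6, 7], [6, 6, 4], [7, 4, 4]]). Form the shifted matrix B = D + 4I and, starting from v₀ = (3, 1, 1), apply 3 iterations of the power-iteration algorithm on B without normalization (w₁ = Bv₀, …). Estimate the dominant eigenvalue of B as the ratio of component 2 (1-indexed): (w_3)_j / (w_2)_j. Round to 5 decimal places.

B = D + 4I has rows (3, 6, 7); (6, 10, 4); (7, 4, 8)
w1 = Bv₀ = (22, 32, 33)
w2 = Bw1 = (489, 584, 546)
w3 = Bw2 = (8793, 10958, 10127)
Ratio: 10958/584 = 18.76370

μ ≈ 18.76370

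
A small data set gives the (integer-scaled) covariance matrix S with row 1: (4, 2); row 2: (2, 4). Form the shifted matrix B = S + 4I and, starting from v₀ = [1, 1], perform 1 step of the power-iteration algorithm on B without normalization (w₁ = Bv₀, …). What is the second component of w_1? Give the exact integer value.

B = S + 4I has rows (8, 2); (2, 8)
w1 = Bv₀ = (10, 10)
Requested component of w1: 10

10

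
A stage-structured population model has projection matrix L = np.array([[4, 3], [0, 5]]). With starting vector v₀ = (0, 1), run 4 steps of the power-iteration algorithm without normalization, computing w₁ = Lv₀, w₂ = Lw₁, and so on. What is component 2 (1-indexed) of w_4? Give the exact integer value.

625

w1 = Lv₀ = (3, 5)
w2 = Lw1 = (27, 25)
w3 = Lw2 = (183, 125)
w4 = Lw3 = (1107, 625)
The requested component of w4 is 625.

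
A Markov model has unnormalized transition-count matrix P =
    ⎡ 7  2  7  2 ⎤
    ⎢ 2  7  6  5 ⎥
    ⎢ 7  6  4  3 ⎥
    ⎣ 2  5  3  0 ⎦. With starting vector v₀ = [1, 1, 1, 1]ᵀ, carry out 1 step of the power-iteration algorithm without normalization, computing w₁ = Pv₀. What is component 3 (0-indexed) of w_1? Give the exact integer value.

w1 = Pv₀ = (18, 20, 20, 10)
The requested component of w1 is 10.

10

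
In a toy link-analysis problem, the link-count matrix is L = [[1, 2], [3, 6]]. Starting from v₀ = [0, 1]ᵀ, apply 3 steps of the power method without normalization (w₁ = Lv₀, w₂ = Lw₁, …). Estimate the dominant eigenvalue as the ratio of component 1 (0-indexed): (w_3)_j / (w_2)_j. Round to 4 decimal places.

w1 = Lv₀ = (2, 6)
w2 = Lw1 = (14, 42)
w3 = Lw2 = (98, 294)
Ratio at component: 294 / 42 = 7.0000

λ ≈ 7.0000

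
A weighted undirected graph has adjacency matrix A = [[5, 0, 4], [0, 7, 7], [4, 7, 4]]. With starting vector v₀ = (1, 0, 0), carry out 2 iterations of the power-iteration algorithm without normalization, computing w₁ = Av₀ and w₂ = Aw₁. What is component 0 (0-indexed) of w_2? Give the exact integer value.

41

w1 = Av₀ = (5·1 + 0·0 + 4·0; 0·1 + 7·0 + 7·0; 4·1 + 7·0 + 4·0) = (5, 0, 4)
w2 = Aw1 = (5·5 + 0·0 + 4·4; 0·5 + 7·0 + 7·4; 4·5 + 7·0 + 4·4) = (41, 28, 36)
The requested component of w2 is 41.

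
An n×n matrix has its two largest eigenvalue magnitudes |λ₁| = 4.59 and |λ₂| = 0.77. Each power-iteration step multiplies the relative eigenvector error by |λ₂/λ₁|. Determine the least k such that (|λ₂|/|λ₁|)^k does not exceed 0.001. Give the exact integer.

|λ₂/λ₁| = 0.77/4.59 = 0.16776
Need k ≥ ln(0.001) / ln(0.16776) = -6.9078 / -1.7852 ≈ 3.869
Smallest integer k satisfying the bound: 4

4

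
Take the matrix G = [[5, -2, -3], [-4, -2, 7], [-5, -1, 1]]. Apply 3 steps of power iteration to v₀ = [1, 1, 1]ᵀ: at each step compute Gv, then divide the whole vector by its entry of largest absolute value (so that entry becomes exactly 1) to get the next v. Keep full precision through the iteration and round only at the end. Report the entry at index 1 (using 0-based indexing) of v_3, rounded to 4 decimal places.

-0.1274

Gv0 = (0.00000, 1.00000, -5.00000); divide by -5.00000 → v1 = (0.00000, -0.20000, 1.00000)
Gv1 = (-2.60000, 7.40000, 1.20000); divide by 7.40000 → v2 = (-0.35135, 1.00000, 0.16216)
Gv2 = (-4.24324, 0.54054, 0.91892); divide by -4.24324 → v3 = (1.00000, -0.12739, -0.21656)
Requested entry of v3: -20/157 = -0.1274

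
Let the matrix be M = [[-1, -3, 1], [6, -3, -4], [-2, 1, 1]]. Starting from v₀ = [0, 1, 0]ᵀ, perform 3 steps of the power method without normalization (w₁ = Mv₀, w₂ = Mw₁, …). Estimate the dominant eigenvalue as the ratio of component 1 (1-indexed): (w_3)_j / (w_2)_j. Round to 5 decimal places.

λ ≈ 2.30769

w1 = Mv₀ = (-3, -3, 1)
w2 = Mw1 = (13, -13, 4)
w3 = Mw2 = (30, 101, -35)
Ratio at component: 30 / 13 = 2.30769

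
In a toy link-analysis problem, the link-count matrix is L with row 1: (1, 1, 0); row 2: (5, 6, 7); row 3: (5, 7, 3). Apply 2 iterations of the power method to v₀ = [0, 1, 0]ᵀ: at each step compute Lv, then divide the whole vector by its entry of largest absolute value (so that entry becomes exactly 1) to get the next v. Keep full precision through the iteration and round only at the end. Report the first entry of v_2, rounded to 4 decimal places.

Lv0 = (1.00000, 6.00000, 7.00000); divide by 7.00000 → v1 = (0.14286, 0.85714, 1.00000)
Lv1 = (1.00000, 12.85714, 9.71429); divide by 12.85714 → v2 = (0.07778, 1.00000, 0.75556)
Requested entry of v2: 7/90 = 0.0778

0.0778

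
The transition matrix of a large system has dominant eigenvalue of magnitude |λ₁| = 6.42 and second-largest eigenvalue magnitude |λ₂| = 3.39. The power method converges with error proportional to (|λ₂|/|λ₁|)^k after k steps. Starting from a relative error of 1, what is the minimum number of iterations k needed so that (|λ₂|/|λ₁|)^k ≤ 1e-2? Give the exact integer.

|λ₂/λ₁| = 3.39/6.42 = 0.52804
Need k ≥ ln(1e-2) / ln(0.52804) = -4.6052 / -0.6386 ≈ 7.211
Smallest integer k satisfying the bound: 8

8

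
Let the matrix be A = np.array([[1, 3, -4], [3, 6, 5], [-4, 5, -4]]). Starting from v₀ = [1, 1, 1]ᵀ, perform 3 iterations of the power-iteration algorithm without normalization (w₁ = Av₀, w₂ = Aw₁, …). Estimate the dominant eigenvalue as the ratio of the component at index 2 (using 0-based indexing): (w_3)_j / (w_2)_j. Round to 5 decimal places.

w1 = Av₀ = (0, 14, -3)
w2 = Aw1 = (54, 69, 82)
w3 = Aw2 = (-67, 986, -199)
Ratio at component: -199 / 82 = -2.42683

-2.42683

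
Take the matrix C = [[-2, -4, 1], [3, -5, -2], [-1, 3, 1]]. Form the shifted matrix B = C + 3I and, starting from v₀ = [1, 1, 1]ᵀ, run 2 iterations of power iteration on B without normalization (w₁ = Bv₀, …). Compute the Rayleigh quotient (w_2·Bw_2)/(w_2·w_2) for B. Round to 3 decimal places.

B = C + 3I has rows (1, -4, 1); (3, -2, -2); (-1, 3, 4)
w1 = Bv₀ = (1·1 + (-4)·1 + 1·1; 3·1 + (-2)·1 + (-2)·1; (-1)·1 + 3·1 + 4·1) = (-2, -1, 6)
w2 = Bw1 = (1·(-2) + (-4)·(-1) + 1·6; 3·(-2) + (-2)·(-1) + (-2)·6; (-1)·(-2) + 3·(-1) + 4·6) = (8, -16, 23)
Bw2 = (95, 10, 36)
w2·Bw2 = 1428; w2·w2 = 849; μ ≈ 1428/849 = 1.682

μ ≈ 1.682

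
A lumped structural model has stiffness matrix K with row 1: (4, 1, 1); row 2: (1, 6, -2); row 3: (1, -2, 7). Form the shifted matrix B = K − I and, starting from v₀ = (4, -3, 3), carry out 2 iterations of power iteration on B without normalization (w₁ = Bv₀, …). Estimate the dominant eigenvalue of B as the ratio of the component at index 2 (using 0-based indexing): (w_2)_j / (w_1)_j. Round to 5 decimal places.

μ ≈ 7.64286

B = K − I has rows (3, 1, 1); (1, 5, -2); (1, -2, 6)
w1 = Bv₀ = (3·4 + 1·(-3) + 1·3; 1·4 + 5·(-3) + (-2)·3; 1·4 + (-2)·(-3) + 6·3) = (12, -17, 28)
w2 = Bw1 = (3·12 + 1·(-17) + 1·28; 1·12 + 5·(-17) + (-2)·28; 1·12 + (-2)·(-17) + 6·28) = (47, -129, 214)
Ratio: 214/28 = 7.64286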